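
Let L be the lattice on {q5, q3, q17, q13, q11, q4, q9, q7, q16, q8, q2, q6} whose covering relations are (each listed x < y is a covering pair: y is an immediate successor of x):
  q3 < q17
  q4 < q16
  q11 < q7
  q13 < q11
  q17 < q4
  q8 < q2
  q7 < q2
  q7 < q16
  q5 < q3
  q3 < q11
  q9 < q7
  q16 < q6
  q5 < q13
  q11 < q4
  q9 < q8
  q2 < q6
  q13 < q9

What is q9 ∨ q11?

q7

Common upper bounds of {q9, q11}: q16, q2, q6, q7.
The least among these is q7.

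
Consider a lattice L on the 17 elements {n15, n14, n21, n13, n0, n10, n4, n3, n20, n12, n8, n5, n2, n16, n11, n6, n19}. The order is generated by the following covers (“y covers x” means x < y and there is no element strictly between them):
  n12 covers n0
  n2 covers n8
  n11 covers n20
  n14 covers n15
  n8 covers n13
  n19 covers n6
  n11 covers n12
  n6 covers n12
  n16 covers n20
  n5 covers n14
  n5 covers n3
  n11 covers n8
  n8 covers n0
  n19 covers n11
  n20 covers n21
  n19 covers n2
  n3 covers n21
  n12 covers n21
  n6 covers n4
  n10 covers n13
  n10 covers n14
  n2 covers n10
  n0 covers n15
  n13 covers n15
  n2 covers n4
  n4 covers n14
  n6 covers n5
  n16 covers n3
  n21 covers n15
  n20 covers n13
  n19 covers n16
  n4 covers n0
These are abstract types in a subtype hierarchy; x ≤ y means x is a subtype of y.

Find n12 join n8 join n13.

n11

Common upper bounds of {n12, n8, n13}: n11, n19.
The least among these is n11.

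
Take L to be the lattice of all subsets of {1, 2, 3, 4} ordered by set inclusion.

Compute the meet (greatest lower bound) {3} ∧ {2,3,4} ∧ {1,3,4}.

{3}

Common lower bounds of {{3}, {2,3,4}, {1,3,4}}: {3}, {}.
The greatest among these is {3}.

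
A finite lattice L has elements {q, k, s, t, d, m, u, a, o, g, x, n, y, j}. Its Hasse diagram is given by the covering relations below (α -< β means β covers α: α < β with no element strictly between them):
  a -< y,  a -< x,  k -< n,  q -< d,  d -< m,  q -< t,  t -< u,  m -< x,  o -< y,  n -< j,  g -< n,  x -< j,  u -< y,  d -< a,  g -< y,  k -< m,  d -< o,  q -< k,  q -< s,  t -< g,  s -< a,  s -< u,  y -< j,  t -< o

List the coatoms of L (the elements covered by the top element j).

n, x, y

The coatoms are exactly the elements covered by j: n, x, y.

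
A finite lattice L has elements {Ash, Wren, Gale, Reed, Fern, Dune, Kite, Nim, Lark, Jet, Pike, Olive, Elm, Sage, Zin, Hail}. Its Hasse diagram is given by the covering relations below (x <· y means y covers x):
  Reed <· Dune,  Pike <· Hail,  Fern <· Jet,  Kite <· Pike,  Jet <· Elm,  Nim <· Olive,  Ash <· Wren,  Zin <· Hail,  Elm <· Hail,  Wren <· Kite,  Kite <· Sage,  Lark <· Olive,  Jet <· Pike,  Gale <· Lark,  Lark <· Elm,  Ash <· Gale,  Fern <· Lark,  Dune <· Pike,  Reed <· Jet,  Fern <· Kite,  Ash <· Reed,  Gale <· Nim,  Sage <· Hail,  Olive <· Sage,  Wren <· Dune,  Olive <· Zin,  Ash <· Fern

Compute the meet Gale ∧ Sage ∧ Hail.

Gale

Common lower bounds of {Gale, Sage, Hail}: Ash, Gale.
The greatest among these is Gale.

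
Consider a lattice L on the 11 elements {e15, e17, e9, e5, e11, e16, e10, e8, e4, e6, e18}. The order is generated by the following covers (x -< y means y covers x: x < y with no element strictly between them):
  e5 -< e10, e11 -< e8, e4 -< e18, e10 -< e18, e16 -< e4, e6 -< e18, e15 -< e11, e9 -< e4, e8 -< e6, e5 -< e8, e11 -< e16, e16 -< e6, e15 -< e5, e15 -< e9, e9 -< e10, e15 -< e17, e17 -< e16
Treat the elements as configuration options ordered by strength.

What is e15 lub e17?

Common upper bounds of {e15, e17}: e16, e17, e18, e4, e6.
The least among these is e17.

e17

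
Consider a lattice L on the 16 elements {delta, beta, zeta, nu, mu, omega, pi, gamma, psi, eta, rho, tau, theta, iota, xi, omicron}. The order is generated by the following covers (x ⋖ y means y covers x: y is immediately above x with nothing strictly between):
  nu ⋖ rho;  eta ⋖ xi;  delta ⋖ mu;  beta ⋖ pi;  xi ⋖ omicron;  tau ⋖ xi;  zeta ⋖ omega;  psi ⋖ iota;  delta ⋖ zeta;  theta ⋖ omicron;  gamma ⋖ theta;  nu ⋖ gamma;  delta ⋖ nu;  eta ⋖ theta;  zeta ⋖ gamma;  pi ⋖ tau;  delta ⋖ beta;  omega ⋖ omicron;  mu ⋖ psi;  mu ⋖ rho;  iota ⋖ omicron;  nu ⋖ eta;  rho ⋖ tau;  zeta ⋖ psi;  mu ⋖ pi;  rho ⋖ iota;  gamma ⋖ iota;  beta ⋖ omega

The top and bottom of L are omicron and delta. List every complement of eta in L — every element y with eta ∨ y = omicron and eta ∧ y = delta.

omega, psi

Need y with eta ∨ y = omicron and eta ∧ y = delta.
Checking each element gives: omega, psi.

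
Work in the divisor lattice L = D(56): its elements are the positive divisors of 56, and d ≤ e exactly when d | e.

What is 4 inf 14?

2

In the divisibility order, the meet is the greatest common divisor: gcd(4, 14) = 2.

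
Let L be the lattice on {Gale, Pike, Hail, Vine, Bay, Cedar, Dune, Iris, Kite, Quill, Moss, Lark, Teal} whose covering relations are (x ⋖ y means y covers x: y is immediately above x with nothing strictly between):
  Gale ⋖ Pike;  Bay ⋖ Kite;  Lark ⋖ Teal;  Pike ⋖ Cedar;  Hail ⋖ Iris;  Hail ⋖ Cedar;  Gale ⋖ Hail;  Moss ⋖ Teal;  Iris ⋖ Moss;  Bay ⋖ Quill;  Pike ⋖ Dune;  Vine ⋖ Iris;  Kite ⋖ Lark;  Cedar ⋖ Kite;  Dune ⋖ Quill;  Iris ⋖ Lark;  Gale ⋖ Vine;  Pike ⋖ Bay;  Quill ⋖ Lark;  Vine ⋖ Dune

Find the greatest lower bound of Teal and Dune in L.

Dune

Common lower bounds of {Teal, Dune}: Dune, Gale, Pike, Vine.
The greatest among these is Dune.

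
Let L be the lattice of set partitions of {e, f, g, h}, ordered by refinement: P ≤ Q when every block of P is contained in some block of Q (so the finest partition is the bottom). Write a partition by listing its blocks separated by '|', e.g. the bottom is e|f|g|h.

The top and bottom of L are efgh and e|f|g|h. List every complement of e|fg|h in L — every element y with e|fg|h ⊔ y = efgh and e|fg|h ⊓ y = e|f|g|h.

efh|g, ef|gh, egh|f, eg|fh

Need y with e|fg|h ∨ y = efgh and e|fg|h ∧ y = e|f|g|h.
Checking each element gives: efh|g, ef|gh, egh|f, eg|fh.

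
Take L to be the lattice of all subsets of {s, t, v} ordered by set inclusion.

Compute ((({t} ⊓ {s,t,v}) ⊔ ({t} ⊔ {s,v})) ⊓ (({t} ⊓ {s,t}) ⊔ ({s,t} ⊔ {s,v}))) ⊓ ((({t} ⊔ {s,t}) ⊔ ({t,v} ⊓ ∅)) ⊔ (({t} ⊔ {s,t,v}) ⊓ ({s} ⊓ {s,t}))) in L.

{t} ∧ {s,t,v} = {t}
{t} ∨ {s,v} = {s,t,v}
{t} ∨ {s,t,v} = {s,t,v}
{t} ∧ {s,t} = {t}
{s,t} ∨ {s,v} = {s,t,v}
{t} ∨ {s,t,v} = {s,t,v}
{s,t,v} ∧ {s,t,v} = {s,t,v}
{t} ∨ {s,t} = {s,t}
{t,v} ∧ ∅ = ∅
{s,t} ∨ ∅ = {s,t}
{t} ∨ {s,t,v} = {s,t,v}
{s} ∧ {s,t} = {s}
{s,t,v} ∧ {s} = {s}
{s,t} ∨ {s} = {s,t}
{s,t,v} ∧ {s,t} = {s,t}

{s,t}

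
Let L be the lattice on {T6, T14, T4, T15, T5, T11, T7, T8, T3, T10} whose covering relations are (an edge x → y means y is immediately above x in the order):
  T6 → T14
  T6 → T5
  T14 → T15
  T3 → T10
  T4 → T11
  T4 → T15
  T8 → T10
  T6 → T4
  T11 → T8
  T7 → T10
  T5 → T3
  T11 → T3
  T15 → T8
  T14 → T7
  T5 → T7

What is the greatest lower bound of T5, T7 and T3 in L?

Common lower bounds of {T5, T7, T3}: T5, T6.
The greatest among these is T5.

T5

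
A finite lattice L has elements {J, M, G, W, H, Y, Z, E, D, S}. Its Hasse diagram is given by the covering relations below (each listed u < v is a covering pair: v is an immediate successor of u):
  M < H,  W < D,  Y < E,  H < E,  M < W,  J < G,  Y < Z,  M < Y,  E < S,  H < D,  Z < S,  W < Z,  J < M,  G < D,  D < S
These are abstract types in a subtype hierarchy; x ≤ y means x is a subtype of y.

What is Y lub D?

Common upper bounds of {Y, D}: S.
The least among these is S.

S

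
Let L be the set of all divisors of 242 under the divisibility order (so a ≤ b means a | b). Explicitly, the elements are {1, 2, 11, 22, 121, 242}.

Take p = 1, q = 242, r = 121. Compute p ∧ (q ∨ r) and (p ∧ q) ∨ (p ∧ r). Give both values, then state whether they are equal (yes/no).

q ∨ r = 242, so p ∧ (q ∨ r) = 1 ∧ 242 = 1.
p ∧ q = 1 and p ∧ r = 1, so (p ∧ q) ∨ (p ∧ r) = 1 ∨ 1 = 1.
Equal: yes.

1; 1; yes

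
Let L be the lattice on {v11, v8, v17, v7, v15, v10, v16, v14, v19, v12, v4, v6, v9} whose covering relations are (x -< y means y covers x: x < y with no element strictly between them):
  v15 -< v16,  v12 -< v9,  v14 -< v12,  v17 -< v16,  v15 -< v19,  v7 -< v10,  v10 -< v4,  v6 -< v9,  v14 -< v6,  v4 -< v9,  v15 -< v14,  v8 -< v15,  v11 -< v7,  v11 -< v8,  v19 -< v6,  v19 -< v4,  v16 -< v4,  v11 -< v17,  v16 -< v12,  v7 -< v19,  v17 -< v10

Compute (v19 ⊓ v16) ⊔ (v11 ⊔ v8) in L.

v15

v19 ∧ v16 = v15
v11 ∨ v8 = v8
v15 ∨ v8 = v15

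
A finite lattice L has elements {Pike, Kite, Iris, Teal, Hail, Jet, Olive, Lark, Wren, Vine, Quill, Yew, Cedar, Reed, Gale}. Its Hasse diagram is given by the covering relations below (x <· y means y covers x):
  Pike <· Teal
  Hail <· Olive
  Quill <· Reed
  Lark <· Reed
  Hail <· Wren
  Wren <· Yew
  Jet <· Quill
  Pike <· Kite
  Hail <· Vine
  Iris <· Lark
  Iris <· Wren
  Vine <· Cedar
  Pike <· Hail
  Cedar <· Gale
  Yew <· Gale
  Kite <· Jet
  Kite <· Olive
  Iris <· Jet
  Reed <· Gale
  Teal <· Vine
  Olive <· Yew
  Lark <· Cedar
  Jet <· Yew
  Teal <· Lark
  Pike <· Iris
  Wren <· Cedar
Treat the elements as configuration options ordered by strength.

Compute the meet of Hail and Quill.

Common lower bounds of {Hail, Quill}: Pike.
The greatest among these is Pike.

Pike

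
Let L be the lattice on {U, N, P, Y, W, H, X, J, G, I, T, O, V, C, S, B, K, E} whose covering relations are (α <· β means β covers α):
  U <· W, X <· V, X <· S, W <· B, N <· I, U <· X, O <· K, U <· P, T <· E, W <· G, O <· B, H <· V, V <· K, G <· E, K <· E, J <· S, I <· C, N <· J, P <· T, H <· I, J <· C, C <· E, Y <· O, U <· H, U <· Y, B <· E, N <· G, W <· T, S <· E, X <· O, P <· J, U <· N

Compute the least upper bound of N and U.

N

Common upper bounds of {N, U}: C, E, G, I, J, N, S.
The least among these is N.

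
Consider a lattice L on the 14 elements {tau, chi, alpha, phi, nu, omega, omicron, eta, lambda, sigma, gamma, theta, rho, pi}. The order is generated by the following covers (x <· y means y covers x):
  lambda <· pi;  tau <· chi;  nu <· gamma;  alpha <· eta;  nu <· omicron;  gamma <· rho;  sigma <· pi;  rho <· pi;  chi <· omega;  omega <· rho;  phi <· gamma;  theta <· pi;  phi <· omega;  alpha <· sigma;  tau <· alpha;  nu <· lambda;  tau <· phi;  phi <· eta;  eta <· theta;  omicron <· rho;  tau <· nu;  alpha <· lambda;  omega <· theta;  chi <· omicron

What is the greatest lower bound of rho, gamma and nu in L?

nu

Common lower bounds of {rho, gamma, nu}: nu, tau.
The greatest among these is nu.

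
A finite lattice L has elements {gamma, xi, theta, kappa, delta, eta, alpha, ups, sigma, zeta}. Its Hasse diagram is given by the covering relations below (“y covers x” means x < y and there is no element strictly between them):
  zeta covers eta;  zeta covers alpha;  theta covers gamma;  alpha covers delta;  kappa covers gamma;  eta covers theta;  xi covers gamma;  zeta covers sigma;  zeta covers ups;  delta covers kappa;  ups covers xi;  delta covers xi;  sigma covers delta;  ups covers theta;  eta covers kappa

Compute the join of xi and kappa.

delta

Common upper bounds of {xi, kappa}: alpha, delta, sigma, zeta.
The least among these is delta.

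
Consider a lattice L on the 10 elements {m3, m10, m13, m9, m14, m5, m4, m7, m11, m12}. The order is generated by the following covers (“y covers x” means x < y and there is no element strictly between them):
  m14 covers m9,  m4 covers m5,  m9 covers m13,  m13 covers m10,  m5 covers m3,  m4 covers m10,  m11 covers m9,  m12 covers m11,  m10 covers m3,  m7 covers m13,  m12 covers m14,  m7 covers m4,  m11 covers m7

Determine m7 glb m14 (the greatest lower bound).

m13

Common lower bounds of {m7, m14}: m10, m13, m3.
The greatest among these is m13.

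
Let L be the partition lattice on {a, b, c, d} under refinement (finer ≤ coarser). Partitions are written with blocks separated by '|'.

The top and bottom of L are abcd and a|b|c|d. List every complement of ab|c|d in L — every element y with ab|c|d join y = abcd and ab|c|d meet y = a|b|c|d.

Need y with ab|c|d ∨ y = abcd and ab|c|d ∧ y = a|b|c|d.
Checking each element gives: acd|b, ac|bd, ad|bc, a|bcd.

acd|b, ac|bd, ad|bc, a|bcd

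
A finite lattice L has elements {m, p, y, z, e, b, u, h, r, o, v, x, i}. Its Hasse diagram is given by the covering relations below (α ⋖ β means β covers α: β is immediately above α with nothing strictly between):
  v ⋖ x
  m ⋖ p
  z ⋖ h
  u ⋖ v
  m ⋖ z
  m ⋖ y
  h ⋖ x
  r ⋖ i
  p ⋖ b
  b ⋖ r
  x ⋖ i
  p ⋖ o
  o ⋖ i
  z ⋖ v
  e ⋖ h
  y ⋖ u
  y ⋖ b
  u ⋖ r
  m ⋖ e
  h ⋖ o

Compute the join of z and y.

v

Common upper bounds of {z, y}: i, v, x.
The least among these is v.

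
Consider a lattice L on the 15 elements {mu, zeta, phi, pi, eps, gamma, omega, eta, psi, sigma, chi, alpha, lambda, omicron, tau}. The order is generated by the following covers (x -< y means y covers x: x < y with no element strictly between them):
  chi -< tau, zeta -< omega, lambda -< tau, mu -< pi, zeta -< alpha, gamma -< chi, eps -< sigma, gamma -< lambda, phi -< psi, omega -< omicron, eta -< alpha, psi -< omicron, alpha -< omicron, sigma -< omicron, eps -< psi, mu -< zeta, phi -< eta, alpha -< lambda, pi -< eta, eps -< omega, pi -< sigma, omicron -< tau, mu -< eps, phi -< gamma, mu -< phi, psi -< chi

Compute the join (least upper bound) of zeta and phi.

Common upper bounds of {zeta, phi}: alpha, lambda, omicron, tau.
The least among these is alpha.

alpha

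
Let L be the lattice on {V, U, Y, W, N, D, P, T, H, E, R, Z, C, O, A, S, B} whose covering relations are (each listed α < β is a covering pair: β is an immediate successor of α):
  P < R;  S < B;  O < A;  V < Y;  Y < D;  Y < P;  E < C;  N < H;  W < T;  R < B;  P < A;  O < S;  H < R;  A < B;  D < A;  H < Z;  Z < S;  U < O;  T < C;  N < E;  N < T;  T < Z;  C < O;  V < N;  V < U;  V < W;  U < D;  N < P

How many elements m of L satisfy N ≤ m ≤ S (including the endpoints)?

The interval [N, S] = {C, E, H, N, O, S, T, Z}, which has 8 elements.

8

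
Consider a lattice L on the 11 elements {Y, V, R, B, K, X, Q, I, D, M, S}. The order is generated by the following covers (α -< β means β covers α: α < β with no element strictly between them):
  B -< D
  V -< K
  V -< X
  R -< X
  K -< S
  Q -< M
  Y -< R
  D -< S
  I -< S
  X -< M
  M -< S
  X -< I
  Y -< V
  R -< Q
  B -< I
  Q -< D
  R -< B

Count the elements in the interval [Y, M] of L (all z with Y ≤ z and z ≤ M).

The interval [Y, M] = {M, Q, R, V, X, Y}, which has 6 elements.

6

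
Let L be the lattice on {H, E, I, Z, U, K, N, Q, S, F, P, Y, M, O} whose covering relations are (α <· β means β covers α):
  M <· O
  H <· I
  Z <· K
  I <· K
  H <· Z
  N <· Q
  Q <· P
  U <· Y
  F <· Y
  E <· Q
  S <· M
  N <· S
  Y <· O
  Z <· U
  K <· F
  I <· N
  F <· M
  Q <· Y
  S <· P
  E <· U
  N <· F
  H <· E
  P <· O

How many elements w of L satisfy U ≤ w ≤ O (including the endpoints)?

3

The interval [U, O] = {O, U, Y}, which has 3 elements.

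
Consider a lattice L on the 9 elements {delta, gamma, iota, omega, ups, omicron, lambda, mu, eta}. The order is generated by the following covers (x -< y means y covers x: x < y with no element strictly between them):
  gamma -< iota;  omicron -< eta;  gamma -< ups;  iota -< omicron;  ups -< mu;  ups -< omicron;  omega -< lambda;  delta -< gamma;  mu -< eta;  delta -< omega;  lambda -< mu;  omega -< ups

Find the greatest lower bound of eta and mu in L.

mu

Common lower bounds of {eta, mu}: delta, gamma, lambda, mu, omega, ups.
The greatest among these is mu.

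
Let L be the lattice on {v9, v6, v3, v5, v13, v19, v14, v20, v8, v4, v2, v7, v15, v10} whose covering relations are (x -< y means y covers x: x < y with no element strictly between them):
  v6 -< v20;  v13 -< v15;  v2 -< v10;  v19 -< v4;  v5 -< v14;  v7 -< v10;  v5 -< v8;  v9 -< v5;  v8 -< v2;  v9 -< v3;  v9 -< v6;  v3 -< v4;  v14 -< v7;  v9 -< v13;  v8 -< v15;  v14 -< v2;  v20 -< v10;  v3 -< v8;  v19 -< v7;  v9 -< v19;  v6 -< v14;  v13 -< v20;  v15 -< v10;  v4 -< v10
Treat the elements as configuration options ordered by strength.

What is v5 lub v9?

v5

Common upper bounds of {v5, v9}: v10, v14, v15, v2, v5, v7, v8.
The least among these is v5.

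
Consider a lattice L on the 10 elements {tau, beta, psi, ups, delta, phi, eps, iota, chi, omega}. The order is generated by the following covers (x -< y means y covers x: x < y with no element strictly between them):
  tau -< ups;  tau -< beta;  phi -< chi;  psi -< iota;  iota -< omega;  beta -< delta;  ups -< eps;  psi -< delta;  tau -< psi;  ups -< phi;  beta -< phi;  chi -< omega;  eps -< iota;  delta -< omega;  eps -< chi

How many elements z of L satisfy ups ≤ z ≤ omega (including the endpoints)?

The interval [ups, omega] = {chi, eps, iota, omega, phi, ups}, which has 6 elements.

6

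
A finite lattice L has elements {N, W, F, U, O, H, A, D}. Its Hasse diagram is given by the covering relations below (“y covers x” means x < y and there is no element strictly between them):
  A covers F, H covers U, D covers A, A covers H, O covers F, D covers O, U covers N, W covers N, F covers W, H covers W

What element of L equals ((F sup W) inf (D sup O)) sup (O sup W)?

F ∨ W = F
D ∨ O = D
F ∧ D = F
O ∨ W = O
F ∨ O = O

O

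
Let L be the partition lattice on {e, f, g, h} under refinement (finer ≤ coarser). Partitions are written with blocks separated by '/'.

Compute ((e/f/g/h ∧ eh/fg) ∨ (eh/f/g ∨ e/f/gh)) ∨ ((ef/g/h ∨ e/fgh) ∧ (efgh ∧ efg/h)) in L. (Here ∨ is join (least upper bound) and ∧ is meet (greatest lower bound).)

e/f/g/h ∧ eh/fg = e/f/g/h
eh/f/g ∨ e/f/gh = egh/f
e/f/g/h ∨ egh/f = egh/f
ef/g/h ∨ e/fgh = efgh
efgh ∧ efg/h = efg/h
efgh ∧ efg/h = efg/h
egh/f ∨ efg/h = efgh

efgh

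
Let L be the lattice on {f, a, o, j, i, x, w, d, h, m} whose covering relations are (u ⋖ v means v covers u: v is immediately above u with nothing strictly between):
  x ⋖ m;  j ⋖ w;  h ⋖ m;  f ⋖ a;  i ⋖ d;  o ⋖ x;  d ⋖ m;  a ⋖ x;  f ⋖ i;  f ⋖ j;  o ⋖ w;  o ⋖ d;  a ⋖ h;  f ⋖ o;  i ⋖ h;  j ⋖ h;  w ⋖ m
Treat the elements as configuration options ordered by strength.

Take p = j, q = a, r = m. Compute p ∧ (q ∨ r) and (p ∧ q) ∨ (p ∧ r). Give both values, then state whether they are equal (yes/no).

q ∨ r = m, so p ∧ (q ∨ r) = j ∧ m = j.
p ∧ q = f and p ∧ r = j, so (p ∧ q) ∨ (p ∧ r) = f ∨ j = j.
Equal: yes.

j; j; yes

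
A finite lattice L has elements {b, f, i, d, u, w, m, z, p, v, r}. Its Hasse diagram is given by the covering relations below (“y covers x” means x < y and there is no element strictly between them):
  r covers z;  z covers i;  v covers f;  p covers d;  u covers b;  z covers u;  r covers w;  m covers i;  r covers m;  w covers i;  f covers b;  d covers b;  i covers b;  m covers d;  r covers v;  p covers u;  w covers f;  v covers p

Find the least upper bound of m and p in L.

Common upper bounds of {m, p}: r.
The least among these is r.

r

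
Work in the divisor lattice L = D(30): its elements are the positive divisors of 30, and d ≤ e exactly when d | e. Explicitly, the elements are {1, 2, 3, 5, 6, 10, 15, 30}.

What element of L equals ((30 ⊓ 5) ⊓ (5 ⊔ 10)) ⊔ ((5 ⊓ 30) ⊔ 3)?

15

30 ∧ 5 = 5
5 ∨ 10 = 10
5 ∧ 10 = 5
5 ∧ 30 = 5
5 ∨ 3 = 15
5 ∨ 15 = 15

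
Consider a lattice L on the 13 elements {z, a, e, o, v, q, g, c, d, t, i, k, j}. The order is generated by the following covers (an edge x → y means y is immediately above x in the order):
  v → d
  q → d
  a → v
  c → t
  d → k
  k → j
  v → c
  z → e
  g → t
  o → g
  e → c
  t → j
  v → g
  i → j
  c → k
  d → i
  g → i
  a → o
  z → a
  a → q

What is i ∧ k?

d

Common lower bounds of {i, k}: a, d, q, v, z.
The greatest among these is d.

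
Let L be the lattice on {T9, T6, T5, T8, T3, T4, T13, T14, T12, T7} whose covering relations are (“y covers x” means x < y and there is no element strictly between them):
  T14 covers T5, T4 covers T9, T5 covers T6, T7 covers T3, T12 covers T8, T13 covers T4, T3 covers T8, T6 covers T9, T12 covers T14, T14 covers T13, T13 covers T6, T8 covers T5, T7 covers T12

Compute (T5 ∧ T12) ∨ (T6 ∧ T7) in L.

T5 ∧ T12 = T5
T6 ∧ T7 = T6
T5 ∨ T6 = T5

T5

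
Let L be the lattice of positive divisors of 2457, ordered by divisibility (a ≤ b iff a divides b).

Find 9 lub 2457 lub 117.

2457

In the divisibility order, the join is the least common multiple: lcm(9, 2457, 117) = 2457.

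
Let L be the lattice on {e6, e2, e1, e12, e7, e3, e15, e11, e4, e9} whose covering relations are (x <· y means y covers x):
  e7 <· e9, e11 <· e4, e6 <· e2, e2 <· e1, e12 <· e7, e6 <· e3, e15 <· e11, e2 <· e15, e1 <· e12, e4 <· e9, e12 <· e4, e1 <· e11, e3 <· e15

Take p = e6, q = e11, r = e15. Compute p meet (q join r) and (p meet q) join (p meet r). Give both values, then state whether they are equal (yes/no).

e6; e6; yes

q join r = e11, so p meet (q join r) = e6 meet e11 = e6.
p meet q = e6 and p meet r = e6, so (p meet q) join (p meet r) = e6 join e6 = e6.
Equal: yes.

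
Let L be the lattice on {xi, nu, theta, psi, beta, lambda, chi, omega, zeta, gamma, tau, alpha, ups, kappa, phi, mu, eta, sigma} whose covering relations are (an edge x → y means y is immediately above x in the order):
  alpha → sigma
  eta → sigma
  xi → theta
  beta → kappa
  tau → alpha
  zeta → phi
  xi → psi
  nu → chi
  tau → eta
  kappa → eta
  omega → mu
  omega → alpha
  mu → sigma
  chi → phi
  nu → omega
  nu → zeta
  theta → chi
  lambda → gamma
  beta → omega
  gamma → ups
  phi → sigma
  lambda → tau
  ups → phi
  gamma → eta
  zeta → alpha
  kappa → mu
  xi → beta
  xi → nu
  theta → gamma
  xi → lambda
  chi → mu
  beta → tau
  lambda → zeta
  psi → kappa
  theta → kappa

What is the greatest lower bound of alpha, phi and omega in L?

nu

Common lower bounds of {alpha, phi, omega}: nu, xi.
The greatest among these is nu.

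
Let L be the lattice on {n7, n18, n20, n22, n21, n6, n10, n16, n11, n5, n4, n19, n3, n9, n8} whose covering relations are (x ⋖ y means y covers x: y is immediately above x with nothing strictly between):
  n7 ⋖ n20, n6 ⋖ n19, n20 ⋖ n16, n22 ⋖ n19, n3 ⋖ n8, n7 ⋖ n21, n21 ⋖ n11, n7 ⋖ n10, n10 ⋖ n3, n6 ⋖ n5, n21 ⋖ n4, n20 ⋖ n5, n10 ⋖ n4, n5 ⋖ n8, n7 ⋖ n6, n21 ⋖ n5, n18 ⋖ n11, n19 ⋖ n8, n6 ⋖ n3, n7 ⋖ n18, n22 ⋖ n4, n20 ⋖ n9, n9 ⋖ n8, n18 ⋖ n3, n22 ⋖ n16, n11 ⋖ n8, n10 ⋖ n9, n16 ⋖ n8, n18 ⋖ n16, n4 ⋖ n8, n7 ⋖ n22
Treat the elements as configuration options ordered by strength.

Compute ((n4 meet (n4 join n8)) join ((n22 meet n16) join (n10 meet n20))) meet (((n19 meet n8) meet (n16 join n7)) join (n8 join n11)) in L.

n4 ∨ n8 = n8
n4 ∧ n8 = n4
n22 ∧ n16 = n22
n10 ∧ n20 = n7
n22 ∨ n7 = n22
n4 ∨ n22 = n4
n19 ∧ n8 = n19
n16 ∨ n7 = n16
n19 ∧ n16 = n22
n8 ∨ n11 = n8
n22 ∨ n8 = n8
n4 ∧ n8 = n4

n4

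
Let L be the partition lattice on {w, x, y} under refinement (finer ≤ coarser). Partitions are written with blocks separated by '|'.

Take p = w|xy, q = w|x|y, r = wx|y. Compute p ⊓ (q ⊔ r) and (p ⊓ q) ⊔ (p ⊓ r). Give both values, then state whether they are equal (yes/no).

w|x|y; w|x|y; yes

q ⊔ r = wx|y, so p ⊓ (q ⊔ r) = w|xy ⊓ wx|y = w|x|y.
p ⊓ q = w|x|y and p ⊓ r = w|x|y, so (p ⊓ q) ⊔ (p ⊓ r) = w|x|y ⊔ w|x|y = w|x|y.
Equal: yes.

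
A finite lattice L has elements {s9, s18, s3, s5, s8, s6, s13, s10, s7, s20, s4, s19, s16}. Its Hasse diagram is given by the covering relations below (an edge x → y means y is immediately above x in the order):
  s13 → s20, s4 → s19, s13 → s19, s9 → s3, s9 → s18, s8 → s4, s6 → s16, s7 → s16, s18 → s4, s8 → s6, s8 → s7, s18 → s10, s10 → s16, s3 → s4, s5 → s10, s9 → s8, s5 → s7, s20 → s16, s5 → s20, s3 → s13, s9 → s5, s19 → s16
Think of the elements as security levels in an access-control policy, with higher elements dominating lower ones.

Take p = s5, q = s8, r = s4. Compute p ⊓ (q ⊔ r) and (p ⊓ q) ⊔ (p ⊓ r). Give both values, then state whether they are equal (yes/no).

s9; s9; yes

q ⊔ r = s4, so p ⊓ (q ⊔ r) = s5 ⊓ s4 = s9.
p ⊓ q = s9 and p ⊓ r = s9, so (p ⊓ q) ⊔ (p ⊓ r) = s9 ⊔ s9 = s9.
Equal: yes.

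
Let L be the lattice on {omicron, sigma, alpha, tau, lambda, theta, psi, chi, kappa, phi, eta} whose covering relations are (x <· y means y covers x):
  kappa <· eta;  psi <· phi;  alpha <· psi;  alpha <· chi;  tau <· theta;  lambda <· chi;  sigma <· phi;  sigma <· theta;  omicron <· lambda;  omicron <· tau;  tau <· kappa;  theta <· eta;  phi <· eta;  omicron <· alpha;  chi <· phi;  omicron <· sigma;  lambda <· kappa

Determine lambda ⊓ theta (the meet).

Common lower bounds of {lambda, theta}: omicron.
The greatest among these is omicron.

omicron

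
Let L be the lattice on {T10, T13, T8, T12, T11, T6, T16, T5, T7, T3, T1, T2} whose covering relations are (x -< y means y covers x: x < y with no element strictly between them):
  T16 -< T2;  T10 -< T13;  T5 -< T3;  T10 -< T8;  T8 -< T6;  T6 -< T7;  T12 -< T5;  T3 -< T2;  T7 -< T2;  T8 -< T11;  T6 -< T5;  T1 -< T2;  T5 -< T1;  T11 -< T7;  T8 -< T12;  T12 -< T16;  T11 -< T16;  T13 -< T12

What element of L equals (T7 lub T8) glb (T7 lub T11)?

T7 ∨ T8 = T7
T7 ∨ T11 = T7
T7 ∧ T7 = T7

T7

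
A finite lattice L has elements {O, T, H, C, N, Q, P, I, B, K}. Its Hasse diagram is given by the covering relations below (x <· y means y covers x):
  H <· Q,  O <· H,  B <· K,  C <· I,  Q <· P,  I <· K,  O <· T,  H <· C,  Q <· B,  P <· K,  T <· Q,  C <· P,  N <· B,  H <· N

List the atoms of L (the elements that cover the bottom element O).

H, T

The atoms are exactly the elements that cover O: H, T.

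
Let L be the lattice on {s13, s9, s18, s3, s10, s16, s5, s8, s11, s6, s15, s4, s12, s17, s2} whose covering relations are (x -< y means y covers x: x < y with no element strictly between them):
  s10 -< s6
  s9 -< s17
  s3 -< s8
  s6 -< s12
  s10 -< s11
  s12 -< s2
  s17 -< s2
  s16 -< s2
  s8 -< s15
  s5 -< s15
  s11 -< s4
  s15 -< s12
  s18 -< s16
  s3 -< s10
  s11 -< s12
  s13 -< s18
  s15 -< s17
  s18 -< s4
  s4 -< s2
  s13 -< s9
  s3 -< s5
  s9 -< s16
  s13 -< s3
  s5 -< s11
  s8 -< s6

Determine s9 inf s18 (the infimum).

s13

Common lower bounds of {s9, s18}: s13.
The greatest among these is s13.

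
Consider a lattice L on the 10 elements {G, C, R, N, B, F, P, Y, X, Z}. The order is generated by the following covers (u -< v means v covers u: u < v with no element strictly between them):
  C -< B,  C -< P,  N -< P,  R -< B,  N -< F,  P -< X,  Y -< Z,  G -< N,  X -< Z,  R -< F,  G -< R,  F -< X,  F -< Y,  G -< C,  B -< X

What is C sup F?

X

Common upper bounds of {C, F}: X, Z.
The least among these is X.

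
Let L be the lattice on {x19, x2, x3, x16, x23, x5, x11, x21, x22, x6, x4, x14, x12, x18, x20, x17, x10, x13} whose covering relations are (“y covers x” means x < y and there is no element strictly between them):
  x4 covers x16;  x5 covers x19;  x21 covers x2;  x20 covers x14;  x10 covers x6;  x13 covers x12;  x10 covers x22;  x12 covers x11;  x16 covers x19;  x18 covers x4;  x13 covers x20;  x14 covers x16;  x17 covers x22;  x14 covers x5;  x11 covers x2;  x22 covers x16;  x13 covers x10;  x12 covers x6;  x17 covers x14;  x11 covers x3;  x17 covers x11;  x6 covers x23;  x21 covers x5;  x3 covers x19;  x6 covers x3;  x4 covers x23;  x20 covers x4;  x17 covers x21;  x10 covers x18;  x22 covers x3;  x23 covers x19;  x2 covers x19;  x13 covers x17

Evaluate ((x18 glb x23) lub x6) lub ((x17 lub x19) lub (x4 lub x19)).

x18 ∧ x23 = x23
x23 ∨ x6 = x6
x17 ∨ x19 = x17
x4 ∨ x19 = x4
x17 ∨ x4 = x13
x6 ∨ x13 = x13

x13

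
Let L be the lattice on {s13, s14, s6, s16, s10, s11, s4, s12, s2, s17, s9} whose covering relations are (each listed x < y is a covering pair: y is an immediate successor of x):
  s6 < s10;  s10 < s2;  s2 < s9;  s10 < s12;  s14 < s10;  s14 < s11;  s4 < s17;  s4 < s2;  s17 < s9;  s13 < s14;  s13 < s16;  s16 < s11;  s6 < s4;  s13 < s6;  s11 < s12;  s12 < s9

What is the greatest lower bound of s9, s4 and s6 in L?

s6

Common lower bounds of {s9, s4, s6}: s13, s6.
The greatest among these is s6.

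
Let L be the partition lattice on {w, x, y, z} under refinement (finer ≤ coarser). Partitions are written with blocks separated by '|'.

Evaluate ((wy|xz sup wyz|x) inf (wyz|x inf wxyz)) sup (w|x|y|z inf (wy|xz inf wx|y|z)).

wyz|x

wy|xz ∨ wyz|x = wxyz
wyz|x ∧ wxyz = wyz|x
wxyz ∧ wyz|x = wyz|x
wy|xz ∧ wx|y|z = w|x|y|z
w|x|y|z ∧ w|x|y|z = w|x|y|z
wyz|x ∨ w|x|y|z = wyz|x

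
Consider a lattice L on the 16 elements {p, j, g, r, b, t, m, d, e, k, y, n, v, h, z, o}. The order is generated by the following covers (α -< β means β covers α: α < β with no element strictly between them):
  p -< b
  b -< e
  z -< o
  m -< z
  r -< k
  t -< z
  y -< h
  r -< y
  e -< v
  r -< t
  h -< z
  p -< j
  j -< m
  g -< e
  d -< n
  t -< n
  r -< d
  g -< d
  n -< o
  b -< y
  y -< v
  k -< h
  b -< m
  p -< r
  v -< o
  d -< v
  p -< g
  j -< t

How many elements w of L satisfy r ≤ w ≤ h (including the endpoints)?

4

The interval [r, h] = {h, k, r, y}, which has 4 elements.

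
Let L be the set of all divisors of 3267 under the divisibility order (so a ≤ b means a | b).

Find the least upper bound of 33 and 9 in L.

In the divisibility order, the join is the least common multiple: lcm(33, 9) = 99.

99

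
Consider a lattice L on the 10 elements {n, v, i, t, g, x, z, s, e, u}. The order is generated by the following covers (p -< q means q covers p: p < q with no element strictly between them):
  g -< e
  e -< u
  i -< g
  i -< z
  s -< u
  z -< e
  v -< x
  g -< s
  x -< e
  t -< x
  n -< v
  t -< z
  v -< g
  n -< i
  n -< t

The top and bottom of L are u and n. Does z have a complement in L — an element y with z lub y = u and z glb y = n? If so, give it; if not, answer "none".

none

For every candidate y, either z ∨ y ≠ u or z ∧ y ≠ n; no complement exists.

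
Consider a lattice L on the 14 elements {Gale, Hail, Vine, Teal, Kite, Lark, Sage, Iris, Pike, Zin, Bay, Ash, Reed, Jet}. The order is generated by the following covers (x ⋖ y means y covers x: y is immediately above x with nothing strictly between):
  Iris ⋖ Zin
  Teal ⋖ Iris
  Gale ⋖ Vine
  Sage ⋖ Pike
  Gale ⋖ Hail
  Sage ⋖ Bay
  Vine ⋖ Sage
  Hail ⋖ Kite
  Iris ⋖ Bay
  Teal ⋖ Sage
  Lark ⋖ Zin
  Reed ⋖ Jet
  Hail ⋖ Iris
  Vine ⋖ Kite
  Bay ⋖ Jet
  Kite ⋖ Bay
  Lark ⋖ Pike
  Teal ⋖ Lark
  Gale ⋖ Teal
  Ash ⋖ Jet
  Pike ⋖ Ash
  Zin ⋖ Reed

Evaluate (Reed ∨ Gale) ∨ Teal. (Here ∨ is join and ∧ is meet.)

Reed

Reed ∨ Gale = Reed
Reed ∨ Teal = Reed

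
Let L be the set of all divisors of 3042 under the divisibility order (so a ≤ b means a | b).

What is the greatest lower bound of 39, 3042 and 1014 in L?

Common lower bounds of {39, 3042, 1014}: 1, 13, 3, 39.
The greatest among these is 39.

39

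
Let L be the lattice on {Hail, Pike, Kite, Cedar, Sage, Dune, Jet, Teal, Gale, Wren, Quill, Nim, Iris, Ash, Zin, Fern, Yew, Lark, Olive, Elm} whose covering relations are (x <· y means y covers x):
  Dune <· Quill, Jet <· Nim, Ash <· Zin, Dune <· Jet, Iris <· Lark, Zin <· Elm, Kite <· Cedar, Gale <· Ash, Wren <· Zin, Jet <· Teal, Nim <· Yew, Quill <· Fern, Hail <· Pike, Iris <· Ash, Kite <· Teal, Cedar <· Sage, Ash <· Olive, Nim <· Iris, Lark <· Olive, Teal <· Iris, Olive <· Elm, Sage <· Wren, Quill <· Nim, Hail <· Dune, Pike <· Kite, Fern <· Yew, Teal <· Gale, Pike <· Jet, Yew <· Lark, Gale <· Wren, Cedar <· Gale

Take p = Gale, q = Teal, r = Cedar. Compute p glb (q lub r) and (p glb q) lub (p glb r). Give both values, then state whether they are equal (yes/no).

q lub r = Gale, so p glb (q lub r) = Gale glb Gale = Gale.
p glb q = Teal and p glb r = Cedar, so (p glb q) lub (p glb r) = Teal lub Cedar = Gale.
Equal: yes.

Gale; Gale; yes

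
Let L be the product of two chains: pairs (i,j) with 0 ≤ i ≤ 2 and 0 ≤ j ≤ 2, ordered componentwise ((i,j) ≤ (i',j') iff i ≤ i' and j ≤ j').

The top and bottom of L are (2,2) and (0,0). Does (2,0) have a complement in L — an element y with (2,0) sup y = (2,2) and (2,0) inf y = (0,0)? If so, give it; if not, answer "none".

(0,2)

Need y with (2,0) ∨ y = (2,2) and (2,0) ∧ y = (0,0).
Checking each element gives: (0,2).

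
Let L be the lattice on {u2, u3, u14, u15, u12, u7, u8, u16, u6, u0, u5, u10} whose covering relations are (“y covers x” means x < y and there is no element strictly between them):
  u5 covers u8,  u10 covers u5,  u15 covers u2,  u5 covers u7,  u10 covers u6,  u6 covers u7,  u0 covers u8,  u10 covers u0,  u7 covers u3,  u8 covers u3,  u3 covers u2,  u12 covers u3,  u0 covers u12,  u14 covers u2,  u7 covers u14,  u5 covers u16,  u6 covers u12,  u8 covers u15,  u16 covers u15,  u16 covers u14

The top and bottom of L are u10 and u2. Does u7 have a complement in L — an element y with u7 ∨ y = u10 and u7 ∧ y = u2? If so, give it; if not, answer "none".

For every candidate y, either u7 ∨ y ≠ u10 or u7 ∧ y ≠ u2; no complement exists.

none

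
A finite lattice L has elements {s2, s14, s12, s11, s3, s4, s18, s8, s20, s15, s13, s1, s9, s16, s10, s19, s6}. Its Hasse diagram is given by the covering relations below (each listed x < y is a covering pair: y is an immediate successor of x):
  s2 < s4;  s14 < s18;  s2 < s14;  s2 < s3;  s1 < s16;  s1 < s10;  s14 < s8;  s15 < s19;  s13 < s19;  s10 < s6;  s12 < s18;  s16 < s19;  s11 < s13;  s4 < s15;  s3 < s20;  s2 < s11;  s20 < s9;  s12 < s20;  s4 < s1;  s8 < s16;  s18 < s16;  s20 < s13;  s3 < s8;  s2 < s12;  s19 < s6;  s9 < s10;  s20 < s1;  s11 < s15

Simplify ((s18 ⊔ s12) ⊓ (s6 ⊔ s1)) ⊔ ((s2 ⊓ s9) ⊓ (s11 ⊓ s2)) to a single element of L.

s18

s18 ∨ s12 = s18
s6 ∨ s1 = s6
s18 ∧ s6 = s18
s2 ∧ s9 = s2
s11 ∧ s2 = s2
s2 ∧ s2 = s2
s18 ∨ s2 = s18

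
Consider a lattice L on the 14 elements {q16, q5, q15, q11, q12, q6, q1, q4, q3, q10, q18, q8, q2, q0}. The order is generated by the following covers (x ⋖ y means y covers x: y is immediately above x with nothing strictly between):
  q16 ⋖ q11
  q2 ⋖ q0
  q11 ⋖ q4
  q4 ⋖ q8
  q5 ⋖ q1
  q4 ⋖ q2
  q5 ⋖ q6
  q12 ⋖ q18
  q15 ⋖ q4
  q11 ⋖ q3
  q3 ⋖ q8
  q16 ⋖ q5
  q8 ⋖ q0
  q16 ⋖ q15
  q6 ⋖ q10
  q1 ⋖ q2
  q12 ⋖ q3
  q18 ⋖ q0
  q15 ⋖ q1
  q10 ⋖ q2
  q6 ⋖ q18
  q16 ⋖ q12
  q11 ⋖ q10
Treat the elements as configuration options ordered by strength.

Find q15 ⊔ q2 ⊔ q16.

q2

Common upper bounds of {q15, q2, q16}: q0, q2.
The least among these is q2.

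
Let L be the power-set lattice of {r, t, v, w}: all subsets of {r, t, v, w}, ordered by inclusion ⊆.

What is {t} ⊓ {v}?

Under ⊆, meet is intersection: {t} ∩ {v} = ∅.

∅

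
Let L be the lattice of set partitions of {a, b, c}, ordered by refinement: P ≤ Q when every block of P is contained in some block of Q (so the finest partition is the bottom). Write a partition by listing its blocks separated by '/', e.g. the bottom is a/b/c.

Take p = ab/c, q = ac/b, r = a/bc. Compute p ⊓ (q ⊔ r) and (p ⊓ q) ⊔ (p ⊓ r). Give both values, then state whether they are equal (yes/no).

q ⊔ r = abc, so p ⊓ (q ⊔ r) = ab/c ⊓ abc = ab/c.
p ⊓ q = a/b/c and p ⊓ r = a/b/c, so (p ⊓ q) ⊔ (p ⊓ r) = a/b/c ⊔ a/b/c = a/b/c.
Equal: no.

ab/c; a/b/c; no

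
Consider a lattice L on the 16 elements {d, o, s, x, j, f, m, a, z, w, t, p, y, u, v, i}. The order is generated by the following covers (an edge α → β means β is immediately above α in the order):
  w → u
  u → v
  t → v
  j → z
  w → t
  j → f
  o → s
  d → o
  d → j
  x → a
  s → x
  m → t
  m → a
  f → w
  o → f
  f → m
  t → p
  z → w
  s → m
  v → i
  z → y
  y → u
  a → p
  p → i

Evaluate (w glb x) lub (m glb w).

f

w ∧ x = o
m ∧ w = f
o ∨ f = f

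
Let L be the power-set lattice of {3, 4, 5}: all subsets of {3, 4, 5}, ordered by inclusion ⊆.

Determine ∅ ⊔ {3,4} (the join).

{3,4}

Common upper bounds of {∅, {3,4}}: {3,4,5}, {3,4}.
The least among these is {3,4}.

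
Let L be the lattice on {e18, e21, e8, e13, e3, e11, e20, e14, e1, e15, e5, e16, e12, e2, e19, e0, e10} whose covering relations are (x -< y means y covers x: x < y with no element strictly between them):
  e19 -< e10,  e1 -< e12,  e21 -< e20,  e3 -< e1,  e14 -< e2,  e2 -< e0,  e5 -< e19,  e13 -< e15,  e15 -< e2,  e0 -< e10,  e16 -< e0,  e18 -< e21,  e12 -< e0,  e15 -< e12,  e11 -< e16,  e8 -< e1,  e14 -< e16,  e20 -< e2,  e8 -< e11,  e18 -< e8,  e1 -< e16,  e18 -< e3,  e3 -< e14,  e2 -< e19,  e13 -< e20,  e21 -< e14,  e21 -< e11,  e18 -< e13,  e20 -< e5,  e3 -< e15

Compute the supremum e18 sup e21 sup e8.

Common upper bounds of {e18, e21, e8}: e0, e10, e11, e16.
The least among these is e11.

e11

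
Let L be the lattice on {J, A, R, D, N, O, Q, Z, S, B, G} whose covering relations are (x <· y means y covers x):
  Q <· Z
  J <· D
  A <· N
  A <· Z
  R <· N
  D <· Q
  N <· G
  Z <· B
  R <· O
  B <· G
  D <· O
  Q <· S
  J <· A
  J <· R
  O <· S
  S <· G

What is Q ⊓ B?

Q

Common lower bounds of {Q, B}: D, J, Q.
The greatest among these is Q.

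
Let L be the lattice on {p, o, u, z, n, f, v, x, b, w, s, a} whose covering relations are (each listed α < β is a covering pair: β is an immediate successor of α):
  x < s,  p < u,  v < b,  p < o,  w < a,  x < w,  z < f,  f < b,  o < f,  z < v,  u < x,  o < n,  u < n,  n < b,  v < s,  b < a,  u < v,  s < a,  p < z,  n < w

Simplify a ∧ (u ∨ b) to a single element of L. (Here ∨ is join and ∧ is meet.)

u ∨ b = b
a ∧ b = b

b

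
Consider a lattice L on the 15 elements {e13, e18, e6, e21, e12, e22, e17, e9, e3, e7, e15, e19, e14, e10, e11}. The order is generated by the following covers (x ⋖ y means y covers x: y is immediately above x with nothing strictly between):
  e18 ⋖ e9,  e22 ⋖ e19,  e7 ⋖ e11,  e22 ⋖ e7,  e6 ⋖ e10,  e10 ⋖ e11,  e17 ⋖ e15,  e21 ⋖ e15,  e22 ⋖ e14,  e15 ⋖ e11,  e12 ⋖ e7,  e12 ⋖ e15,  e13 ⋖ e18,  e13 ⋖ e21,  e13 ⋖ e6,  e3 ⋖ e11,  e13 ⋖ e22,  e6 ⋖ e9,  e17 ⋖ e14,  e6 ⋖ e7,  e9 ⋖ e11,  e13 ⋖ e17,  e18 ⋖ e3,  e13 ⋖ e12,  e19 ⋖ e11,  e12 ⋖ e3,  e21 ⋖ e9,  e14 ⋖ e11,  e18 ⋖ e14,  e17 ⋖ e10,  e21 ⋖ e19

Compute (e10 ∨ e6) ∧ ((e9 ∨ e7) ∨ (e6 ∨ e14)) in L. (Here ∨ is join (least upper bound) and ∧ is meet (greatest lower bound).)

e10

e10 ∨ e6 = e10
e9 ∨ e7 = e11
e6 ∨ e14 = e11
e11 ∨ e11 = e11
e10 ∧ e11 = e10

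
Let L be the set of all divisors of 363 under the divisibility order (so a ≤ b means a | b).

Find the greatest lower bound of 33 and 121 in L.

Common lower bounds of {33, 121}: 1, 11.
The greatest among these is 11.

11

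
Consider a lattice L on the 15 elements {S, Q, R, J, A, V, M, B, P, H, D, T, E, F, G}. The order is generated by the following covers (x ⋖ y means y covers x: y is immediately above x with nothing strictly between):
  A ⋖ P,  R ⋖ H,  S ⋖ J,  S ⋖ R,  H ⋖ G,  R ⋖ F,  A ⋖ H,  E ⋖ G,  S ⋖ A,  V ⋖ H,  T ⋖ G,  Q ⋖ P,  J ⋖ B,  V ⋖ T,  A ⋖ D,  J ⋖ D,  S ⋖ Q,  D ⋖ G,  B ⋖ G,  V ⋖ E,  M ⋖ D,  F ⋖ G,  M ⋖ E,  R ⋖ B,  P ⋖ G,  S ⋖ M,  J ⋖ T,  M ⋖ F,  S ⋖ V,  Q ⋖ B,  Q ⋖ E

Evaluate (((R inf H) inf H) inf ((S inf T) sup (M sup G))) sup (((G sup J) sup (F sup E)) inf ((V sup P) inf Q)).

B

R ∧ H = R
R ∧ H = R
S ∧ T = S
M ∨ G = G
S ∨ G = G
R ∧ G = R
G ∨ J = G
F ∨ E = G
G ∨ G = G
V ∨ P = G
G ∧ Q = Q
G ∧ Q = Q
R ∨ Q = B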